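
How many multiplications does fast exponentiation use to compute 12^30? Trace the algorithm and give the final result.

Computing 12^30 by squaring (build up from 12^1; each line after the first costs one multiplication):

12^1 = 12
12^2 = (12^1)^2 = 12^2 = 144
12^3 = 12 * 12^2 = 12 * 144 = 1728
12^6 = (12^3)^2 = 1728^2 = 2985984
12^7 = 12 * 12^6 = 12 * 2985984 = 35831808
12^14 = (12^7)^2 = 35831808^2 = 1283918464548864
12^15 = 12 * 12^14 = 12 * 1283918464548864 = 15407021574586368
12^30 = (12^15)^2 = 15407021574586368^2 = 237376313799769806328950291431424

Result: 237376313799769806328950291431424
Multiplications needed: 7 (7 lines after 12^1)

12^30 = 237376313799769806328950291431424. Using exponentiation by squaring, this requires 7 multiplications. The key idea: if the exponent is even, square the half-power; if odd, multiply by the base once.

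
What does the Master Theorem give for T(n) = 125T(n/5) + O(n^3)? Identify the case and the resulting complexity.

Master Theorem for T(n) = 125T(n/5) + O(n^3):

a = 125, b = 5, c = 3
log_b(a) = log_5(125) = 3.0000

Case 2: c = 3 = log_5(125) = 3.0000
T(n) = O(n^3 log n) = O(n^3 log n)

For T(n) = 125T(n/5) + O(n^3): log_5(125) = 3.0000. This is Case 2 of the Master Theorem (c = log_b(a), equal work at all levels), giving O(n^3 log n).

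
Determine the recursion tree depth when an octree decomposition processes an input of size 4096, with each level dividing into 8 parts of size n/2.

For divide and conquer with division factor 2:

Problem sizes at each level:
Level 0: 4096
Level 1: 2048
Level 2: 1024
Level 3: 512
Level 4: 256
Level 5: 128
Level 6: 64
Level 7: 32
Level 8: 16
Level 9: 8
Level 10: 4
Level 11: 2
Level 12: 1

The root is level 0 and the size-1 base case is level 12 (the tree spans levels 0 through 12, i.e. 13 levels counting the root), so the depth is the number of divisions: log_2(4096) = 12

The recursion tree depth is log_2(4096) = 12. At each level, the problem size is divided by 2, so it takes 12 divisions to reduce to a base case of size 1. The algorithm makes 8 recursive calls at each level.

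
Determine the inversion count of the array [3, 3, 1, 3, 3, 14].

Finding inversions in [3, 3, 1, 3, 3, 14]:

(0, 2): arr[0]=3 > arr[2]=1
(1, 2): arr[1]=3 > arr[2]=1

Total inversions: 2

The array has 2 inversion(s): (0,2), (1,2). Each pair (i,j) satisfies i < j and arr[i] > arr[j].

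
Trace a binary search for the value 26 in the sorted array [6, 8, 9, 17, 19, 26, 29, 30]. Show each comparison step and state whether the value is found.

Binary search for 26 in [6, 8, 9, 17, 19, 26, 29, 30]:

lo=0, hi=7, mid=3, arr[mid]=17 -> 17 < 26, search right half
lo=4, hi=7, mid=5, arr[mid]=26 -> Found target at index 5!

Binary search finds 26 at index 5 after 2 comparisons. The search repeatedly halves the search space by comparing with the middle element.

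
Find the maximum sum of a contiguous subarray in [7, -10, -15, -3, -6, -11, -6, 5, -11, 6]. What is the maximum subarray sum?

Using Kadane's algorithm on [7, -10, -15, -3, -6, -11, -6, 5, -11, 6]:

Scanning through the array:
Position 1 (value -10): max_ending_here = -3, max_so_far = 7
Position 2 (value -15): max_ending_here = -15, max_so_far = 7
Position 3 (value -3): max_ending_here = -3, max_so_far = 7
Position 4 (value -6): max_ending_here = -6, max_so_far = 7
Position 5 (value -11): max_ending_here = -11, max_so_far = 7
Position 6 (value -6): max_ending_here = -6, max_so_far = 7
Position 7 (value 5): max_ending_here = 5, max_so_far = 7
Position 8 (value -11): max_ending_here = -6, max_so_far = 7
Position 9 (value 6): max_ending_here = 6, max_so_far = 7

Maximum subarray: [7]
Maximum sum: 7

The maximum subarray is [7] with sum 7. This subarray runs from index 0 to index 0.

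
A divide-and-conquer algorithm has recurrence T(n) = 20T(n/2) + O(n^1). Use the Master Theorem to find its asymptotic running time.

Master Theorem for T(n) = 20T(n/2) + O(n^1):

a = 20, b = 2, c = 1
log_b(a) = log_2(20) = 4.3219

Case 1: c = 1 < log_2(20) = 4.3219
T(n) = O(n^(log_2 20))

For T(n) = 20T(n/2) + O(n^1): log_2(20) = 4.3219. This is Case 1 of the Master Theorem (c < log_b(a), work dominated by leaves), giving O(n^(log_2 20)).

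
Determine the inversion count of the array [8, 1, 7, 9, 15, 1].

Finding inversions in [8, 1, 7, 9, 15, 1]:

(0, 1): arr[0]=8 > arr[1]=1
(0, 2): arr[0]=8 > arr[2]=7
(0, 5): arr[0]=8 > arr[5]=1
(2, 5): arr[2]=7 > arr[5]=1
(3, 5): arr[3]=9 > arr[5]=1
(4, 5): arr[4]=15 > arr[5]=1

Total inversions: 6

The array has 6 inversion(s): (0,1), (0,2), (0,5), (2,5), (3,5), (4,5). Each pair (i,j) satisfies i < j and arr[i] > arr[j].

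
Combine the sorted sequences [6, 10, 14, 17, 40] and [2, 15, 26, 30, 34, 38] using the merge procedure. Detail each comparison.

Merging process:

Compare 6 vs 2: take 2 from right. Merged: [2]
Compare 6 vs 15: take 6 from left. Merged: [2, 6]
Compare 10 vs 15: take 10 from left. Merged: [2, 6, 10]
Compare 14 vs 15: take 14 from left. Merged: [2, 6, 10, 14]
Compare 17 vs 15: take 15 from right. Merged: [2, 6, 10, 14, 15]
Compare 17 vs 26: take 17 from left. Merged: [2, 6, 10, 14, 15, 17]
Compare 40 vs 26: take 26 from right. Merged: [2, 6, 10, 14, 15, 17, 26]
Compare 40 vs 30: take 30 from right. Merged: [2, 6, 10, 14, 15, 17, 26, 30]
Compare 40 vs 34: take 34 from right. Merged: [2, 6, 10, 14, 15, 17, 26, 30, 34]
Compare 40 vs 38: take 38 from right. Merged: [2, 6, 10, 14, 15, 17, 26, 30, 34, 38]
Append remaining from left: [40]. Merged: [2, 6, 10, 14, 15, 17, 26, 30, 34, 38, 40]

Final merged array: [2, 6, 10, 14, 15, 17, 26, 30, 34, 38, 40]
Total comparisons: 10

The merged array is [2, 6, 10, 14, 15, 17, 26, 30, 34, 38, 40], requiring 10 comparisons. The merge step runs in O(n) time where n is the total number of elements.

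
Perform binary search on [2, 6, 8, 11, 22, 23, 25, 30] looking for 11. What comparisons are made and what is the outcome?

Binary search for 11 in [2, 6, 8, 11, 22, 23, 25, 30]:

lo=0, hi=7, mid=3, arr[mid]=11 -> Found target at index 3!

Binary search finds 11 at index 3 after 1 comparisons. The search repeatedly halves the search space by comparing with the middle element.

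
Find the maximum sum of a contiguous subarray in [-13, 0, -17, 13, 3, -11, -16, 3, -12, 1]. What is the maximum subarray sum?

Using Kadane's algorithm on [-13, 0, -17, 13, 3, -11, -16, 3, -12, 1]:

Scanning through the array:
Position 1 (value 0): max_ending_here = 0, max_so_far = 0
Position 2 (value -17): max_ending_here = -17, max_so_far = 0
Position 3 (value 13): max_ending_here = 13, max_so_far = 13
Position 4 (value 3): max_ending_here = 16, max_so_far = 16
Position 5 (value -11): max_ending_here = 5, max_so_far = 16
Position 6 (value -16): max_ending_here = -11, max_so_far = 16
Position 7 (value 3): max_ending_here = 3, max_so_far = 16
Position 8 (value -12): max_ending_here = -9, max_so_far = 16
Position 9 (value 1): max_ending_here = 1, max_so_far = 16

Maximum subarray: [13, 3]
Maximum sum: 16

The maximum subarray is [13, 3] with sum 16. This subarray runs from index 3 to index 4.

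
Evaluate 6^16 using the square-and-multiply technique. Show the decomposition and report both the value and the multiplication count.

Computing 6^16 by squaring (build up from 6^1; each line after the first costs one multiplication):

6^1 = 6
6^2 = (6^1)^2 = 6^2 = 36
6^4 = (6^2)^2 = 36^2 = 1296
6^8 = (6^4)^2 = 1296^2 = 1679616
6^16 = (6^8)^2 = 1679616^2 = 2821109907456

Result: 2821109907456
Multiplications needed: 4 (4 lines after 6^1)

6^16 = 2821109907456. Using exponentiation by squaring, this requires 4 multiplications. The key idea: if the exponent is even, square the half-power; if odd, multiply by the base once.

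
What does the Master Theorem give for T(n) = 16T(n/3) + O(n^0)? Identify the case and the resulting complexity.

Master Theorem for T(n) = 16T(n/3) + O(n^0):

a = 16, b = 3, c = 0
log_b(a) = log_3(16) = 2.5237

Case 1: c = 0 < log_3(16) = 2.5237
T(n) = O(n^(log_3 16))

For T(n) = 16T(n/3) + O(n^0): log_3(16) = 2.5237. This is Case 1 of the Master Theorem (c < log_b(a), work dominated by leaves), giving O(n^(log_3 16)).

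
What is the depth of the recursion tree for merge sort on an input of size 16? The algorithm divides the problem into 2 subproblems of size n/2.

For divide and conquer with division factor 2:

Problem sizes at each level:
Level 0: 16
Level 1: 8
Level 2: 4
Level 3: 2
Level 4: 1

The root is level 0 and the size-1 base case is level 4 (the tree spans levels 0 through 4, i.e. 5 levels counting the root), so the depth is the number of divisions: log_2(16) = 4

The recursion tree depth is log_2(16) = 4. At each level, the problem size is divided by 2, so it takes 4 divisions to reduce to a base case of size 1. The algorithm makes 2 recursive calls at each level.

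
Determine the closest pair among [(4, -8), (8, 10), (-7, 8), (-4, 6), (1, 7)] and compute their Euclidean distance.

Computing all pairwise distances among 5 points:

d((4, -8), (8, 10)) = 18.4391
d((4, -8), (-7, 8)) = 19.4165
d((4, -8), (-4, 6)) = 16.1245
d((4, -8), (1, 7)) = 15.2971
d((8, 10), (-7, 8)) = 15.1327
d((8, 10), (-4, 6)) = 12.6491
d((8, 10), (1, 7)) = 7.6158
d((-7, 8), (-4, 6)) = 3.6056 <-- minimum
d((-7, 8), (1, 7)) = 8.0623
d((-4, 6), (1, 7)) = 5.099

Closest pair: (-7, 8) and (-4, 6) with distance 3.6056

The closest pair is (-7, 8) and (-4, 6) with Euclidean distance 3.6056. For 5 points, brute-force pairwise comparison is shown above. For large n, the divide-and-conquer algorithm (sort by x, recurse on halves, check the dividing strip) achieves O(n log n).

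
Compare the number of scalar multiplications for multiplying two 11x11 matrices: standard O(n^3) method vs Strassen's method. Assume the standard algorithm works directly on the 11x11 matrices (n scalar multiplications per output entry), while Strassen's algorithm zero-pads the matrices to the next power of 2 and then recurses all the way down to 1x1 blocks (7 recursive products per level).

Matrix multiplication for 11x11 matrices:

Strassen's algorithm requires power-of-2 dimensions. Pad 11x11 to 16x16 (next power of 2).

Standard algorithm: 11^3 = 1331 multiplications
Strassen's algorithm: 7^(log2(16)) = 7^4 = 2401 multiplications
Difference: 1331 - 2401 = -1070 (Strassen uses MORE here due to padding overhead — for small or just-over-power-of-2 n, padding can outweigh the per-level savings)

Standard: 1331 multiplications (11^3). Strassen: 2401 multiplications (7^4, after padding to 16x16). Strassen reduces 8 recursive multiplications to 7 at each level.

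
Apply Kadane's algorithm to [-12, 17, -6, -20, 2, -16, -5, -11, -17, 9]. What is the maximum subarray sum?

Using Kadane's algorithm on [-12, 17, -6, -20, 2, -16, -5, -11, -17, 9]:

Scanning through the array:
Position 1 (value 17): max_ending_here = 17, max_so_far = 17
Position 2 (value -6): max_ending_here = 11, max_so_far = 17
Position 3 (value -20): max_ending_here = -9, max_so_far = 17
Position 4 (value 2): max_ending_here = 2, max_so_far = 17
Position 5 (value -16): max_ending_here = -14, max_so_far = 17
Position 6 (value -5): max_ending_here = -5, max_so_far = 17
Position 7 (value -11): max_ending_here = -11, max_so_far = 17
Position 8 (value -17): max_ending_here = -17, max_so_far = 17
Position 9 (value 9): max_ending_here = 9, max_so_far = 17

Maximum subarray: [17]
Maximum sum: 17

The maximum subarray is [17] with sum 17. This subarray runs from index 1 to index 1.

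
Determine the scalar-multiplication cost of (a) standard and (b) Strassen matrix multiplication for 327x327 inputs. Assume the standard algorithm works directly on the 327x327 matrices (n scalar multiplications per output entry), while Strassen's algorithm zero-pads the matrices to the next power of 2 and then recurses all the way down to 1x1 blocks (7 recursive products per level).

Matrix multiplication for 327x327 matrices:

Strassen's algorithm requires power-of-2 dimensions. Pad 327x327 to 512x512 (next power of 2).

Standard algorithm: 327^3 = 34965783 multiplications
Strassen's algorithm: 7^(log2(512)) = 7^9 = 40353607 multiplications
Difference: 34965783 - 40353607 = -5387824 (Strassen uses MORE here due to padding overhead — for small or just-over-power-of-2 n, padding can outweigh the per-level savings)

Standard: 34965783 multiplications (327^3). Strassen: 40353607 multiplications (7^9, after padding to 512x512). Strassen reduces 8 recursive multiplications to 7 at each level.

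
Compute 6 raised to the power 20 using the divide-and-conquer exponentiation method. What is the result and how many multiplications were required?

Computing 6^20 by squaring (build up from 6^1; each line after the first costs one multiplication):

6^1 = 6
6^2 = (6^1)^2 = 6^2 = 36
6^4 = (6^2)^2 = 36^2 = 1296
6^5 = 6 * 6^4 = 6 * 1296 = 7776
6^10 = (6^5)^2 = 7776^2 = 60466176
6^20 = (6^10)^2 = 60466176^2 = 3656158440062976

Result: 3656158440062976
Multiplications needed: 5 (5 lines after 6^1)

6^20 = 3656158440062976. Using exponentiation by squaring, this requires 5 multiplications. The key idea: if the exponent is even, square the half-power; if odd, multiply by the base once.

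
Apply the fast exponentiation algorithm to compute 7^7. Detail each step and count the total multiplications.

Computing 7^7 by squaring (build up from 7^1; each line after the first costs one multiplication):

7^1 = 7
7^2 = (7^1)^2 = 7^2 = 49
7^3 = 7 * 7^2 = 7 * 49 = 343
7^6 = (7^3)^2 = 343^2 = 117649
7^7 = 7 * 7^6 = 7 * 117649 = 823543

Result: 823543
Multiplications needed: 4 (4 lines after 7^1)

7^7 = 823543. Using exponentiation by squaring, this requires 4 multiplications. The key idea: if the exponent is even, square the half-power; if odd, multiply by the base once.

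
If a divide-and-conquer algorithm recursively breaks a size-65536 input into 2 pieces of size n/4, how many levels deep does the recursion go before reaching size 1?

For divide and conquer with division factor 4:

Problem sizes at each level:
Level 0: 65536
Level 1: 16384
Level 2: 4096
Level 3: 1024
Level 4: 256
Level 5: 64
Level 6: 16
Level 7: 4
Level 8: 1

The root is level 0 and the size-1 base case is level 8 (the tree spans levels 0 through 8, i.e. 9 levels counting the root), so the depth is the number of divisions: log_4(65536) = 8

The recursion tree depth is log_4(65536) = 8. At each level, the problem size is divided by 4, so it takes 8 divisions to reduce to a base case of size 1. The algorithm makes 2 recursive calls at each level.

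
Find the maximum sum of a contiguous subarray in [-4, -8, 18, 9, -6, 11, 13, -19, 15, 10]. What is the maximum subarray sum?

Using Kadane's algorithm on [-4, -8, 18, 9, -6, 11, 13, -19, 15, 10]:

Scanning through the array:
Position 1 (value -8): max_ending_here = -8, max_so_far = -4
Position 2 (value 18): max_ending_here = 18, max_so_far = 18
Position 3 (value 9): max_ending_here = 27, max_so_far = 27
Position 4 (value -6): max_ending_here = 21, max_so_far = 27
Position 5 (value 11): max_ending_here = 32, max_so_far = 32
Position 6 (value 13): max_ending_here = 45, max_so_far = 45
Position 7 (value -19): max_ending_here = 26, max_so_far = 45
Position 8 (value 15): max_ending_here = 41, max_so_far = 45
Position 9 (value 10): max_ending_here = 51, max_so_far = 51

Maximum subarray: [18, 9, -6, 11, 13, -19, 15, 10]
Maximum sum: 51

The maximum subarray is [18, 9, -6, 11, 13, -19, 15, 10] with sum 51. This subarray runs from index 2 to index 9.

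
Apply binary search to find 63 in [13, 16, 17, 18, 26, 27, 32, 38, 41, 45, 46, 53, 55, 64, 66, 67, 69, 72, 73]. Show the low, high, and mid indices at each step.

Binary search for 63 in [13, 16, 17, 18, 26, 27, 32, 38, 41, 45, 46, 53, 55, 64, 66, 67, 69, 72, 73]:

lo=0, hi=18, mid=9, arr[mid]=45 -> 45 < 63, search right half
lo=10, hi=18, mid=14, arr[mid]=66 -> 66 > 63, search left half
lo=10, hi=13, mid=11, arr[mid]=53 -> 53 < 63, search right half
lo=12, hi=13, mid=12, arr[mid]=55 -> 55 < 63, search right half
lo=13, hi=13, mid=13, arr[mid]=64 -> 64 > 63, search left half
lo=13 > hi=12, target 63 not found

Binary search determines that 63 is not in the array after 5 comparisons. The search space was exhausted without finding the target.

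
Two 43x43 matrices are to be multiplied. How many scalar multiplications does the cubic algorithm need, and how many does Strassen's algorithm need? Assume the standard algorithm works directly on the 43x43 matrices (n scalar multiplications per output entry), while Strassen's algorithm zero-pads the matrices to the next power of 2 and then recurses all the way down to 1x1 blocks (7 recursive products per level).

Matrix multiplication for 43x43 matrices:

Strassen's algorithm requires power-of-2 dimensions. Pad 43x43 to 64x64 (next power of 2).

Standard algorithm: 43^3 = 79507 multiplications
Strassen's algorithm: 7^(log2(64)) = 7^6 = 117649 multiplications
Difference: 79507 - 117649 = -38142 (Strassen uses MORE here due to padding overhead — for small or just-over-power-of-2 n, padding can outweigh the per-level savings)

Standard: 79507 multiplications (43^3). Strassen: 117649 multiplications (7^6, after padding to 64x64). Strassen reduces 8 recursive multiplications to 7 at each level.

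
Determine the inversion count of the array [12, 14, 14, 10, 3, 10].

Finding inversions in [12, 14, 14, 10, 3, 10]:

(0, 3): arr[0]=12 > arr[3]=10
(0, 4): arr[0]=12 > arr[4]=3
(0, 5): arr[0]=12 > arr[5]=10
(1, 3): arr[1]=14 > arr[3]=10
(1, 4): arr[1]=14 > arr[4]=3
(1, 5): arr[1]=14 > arr[5]=10
(2, 3): arr[2]=14 > arr[3]=10
(2, 4): arr[2]=14 > arr[4]=3
(2, 5): arr[2]=14 > arr[5]=10
(3, 4): arr[3]=10 > arr[4]=3

Total inversions: 10

The array has 10 inversion(s): (0,3), (0,4), (0,5), (1,3), (1,4), (1,5), (2,3), (2,4), (2,5), (3,4). Each pair (i,j) satisfies i < j and arr[i] > arr[j].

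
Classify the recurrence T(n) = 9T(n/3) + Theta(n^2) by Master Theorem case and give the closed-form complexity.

Master Theorem for T(n) = 9T(n/3) + O(n^2):

a = 9, b = 3, c = 2
log_b(a) = log_3(9) = 2.0000

Case 2: c = 2 = log_3(9) = 2.0000
T(n) = O(n^2 log n) = O(n^2 log n)

For T(n) = 9T(n/3) + O(n^2): log_3(9) = 2.0000. This is Case 2 of the Master Theorem (c = log_b(a), equal work at all levels), giving O(n^2 log n).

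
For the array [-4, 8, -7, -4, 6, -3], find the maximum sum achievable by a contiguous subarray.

Using Kadane's algorithm on [-4, 8, -7, -4, 6, -3]:

Scanning through the array:
Position 1 (value 8): max_ending_here = 8, max_so_far = 8
Position 2 (value -7): max_ending_here = 1, max_so_far = 8
Position 3 (value -4): max_ending_here = -3, max_so_far = 8
Position 4 (value 6): max_ending_here = 6, max_so_far = 8
Position 5 (value -3): max_ending_here = 3, max_so_far = 8

Maximum subarray: [8]
Maximum sum: 8

The maximum subarray is [8] with sum 8. This subarray runs from index 1 to index 1.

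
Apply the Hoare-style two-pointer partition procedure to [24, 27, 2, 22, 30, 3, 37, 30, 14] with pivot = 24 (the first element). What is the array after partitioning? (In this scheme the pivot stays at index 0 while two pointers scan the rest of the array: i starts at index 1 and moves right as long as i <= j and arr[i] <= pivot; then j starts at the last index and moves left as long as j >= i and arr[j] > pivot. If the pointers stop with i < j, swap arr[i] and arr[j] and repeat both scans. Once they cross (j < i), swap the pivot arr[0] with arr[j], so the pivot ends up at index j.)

Hoare-style two-pointer partition with pivot = 24:

Initial array: [24, 27, 2, 22, 30, 3, 37, 30, 14]

Pointers start at i = 1, j = 8.
i stops at index 1 (arr[1]=27 > 24), j stops at index 8 (arr[8]=14 <= 24): swap arr[1] and arr[8], array becomes [24, 14, 2, 22, 30, 3, 37, 30, 27]
i stops at index 4 (arr[4]=30 > 24), j stops at index 5 (arr[5]=3 <= 24): swap arr[4] and arr[5], array becomes [24, 14, 2, 22, 3, 30, 37, 30, 27]
i ends at 5, j ends at 4: the pointers have crossed (j < i), so scanning stops.

Swap pivot arr[0] with arr[4] to place pivot at position 4: [3, 14, 2, 22, 24, 30, 37, 30, 27]
Pivot position: 4

After partitioning with pivot 24, the array becomes [3, 14, 2, 22, 24, 30, 37, 30, 27]. The pivot is placed at index 4. All elements to the left of the pivot are <= 24, and all elements to the right are > 24.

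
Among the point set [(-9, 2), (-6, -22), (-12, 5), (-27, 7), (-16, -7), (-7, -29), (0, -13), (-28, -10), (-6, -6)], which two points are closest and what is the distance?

Computing all pairwise distances among 9 points:

d((-9, 2), (-6, -22)) = 24.1868
d((-9, 2), (-12, 5)) = 4.2426 <-- minimum
d((-9, 2), (-27, 7)) = 18.6815
d((-9, 2), (-16, -7)) = 11.4018
d((-9, 2), (-7, -29)) = 31.0644
d((-9, 2), (0, -13)) = 17.4929
d((-9, 2), (-28, -10)) = 22.4722
d((-9, 2), (-6, -6)) = 8.544
d((-6, -22), (-12, 5)) = 27.6586
d((-6, -22), (-27, 7)) = 35.805
d((-6, -22), (-16, -7)) = 18.0278
d((-6, -22), (-7, -29)) = 7.0711
d((-6, -22), (0, -13)) = 10.8167
d((-6, -22), (-28, -10)) = 25.0599
d((-6, -22), (-6, -6)) = 16.0
d((-12, 5), (-27, 7)) = 15.1327
d((-12, 5), (-16, -7)) = 12.6491
d((-12, 5), (-7, -29)) = 34.3657
d((-12, 5), (0, -13)) = 21.6333
d((-12, 5), (-28, -10)) = 21.9317
d((-12, 5), (-6, -6)) = 12.53
d((-27, 7), (-16, -7)) = 17.8045
d((-27, 7), (-7, -29)) = 41.1825
d((-27, 7), (0, -13)) = 33.6006
d((-27, 7), (-28, -10)) = 17.0294
d((-27, 7), (-6, -6)) = 24.6982
d((-16, -7), (-7, -29)) = 23.7697
d((-16, -7), (0, -13)) = 17.088
d((-16, -7), (-28, -10)) = 12.3693
d((-16, -7), (-6, -6)) = 10.0499
d((-7, -29), (0, -13)) = 17.4642
d((-7, -29), (-28, -10)) = 28.3196
d((-7, -29), (-6, -6)) = 23.0217
d((0, -13), (-28, -10)) = 28.1603
d((0, -13), (-6, -6)) = 9.2195
d((-28, -10), (-6, -6)) = 22.3607

Closest pair: (-9, 2) and (-12, 5) with distance 4.2426

The closest pair is (-9, 2) and (-12, 5) with Euclidean distance 4.2426. For 9 points, brute-force pairwise comparison is shown above. For large n, the divide-and-conquer algorithm (sort by x, recurse on halves, check the dividing strip) achieves O(n log n).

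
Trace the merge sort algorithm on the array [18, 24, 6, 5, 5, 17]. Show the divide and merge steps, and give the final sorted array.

Merge sort trace:

Split: [18, 24, 6, 5, 5, 17] -> [18, 24, 6] and [5, 5, 17]
  Split: [18, 24, 6] -> [18] and [24, 6]
    Split: [24, 6] -> [24] and [6]
    Merge: [24] + [6] -> [6, 24]
  Merge: [18] + [6, 24] -> [6, 18, 24]
  Split: [5, 5, 17] -> [5] and [5, 17]
    Split: [5, 17] -> [5] and [17]
    Merge: [5] + [17] -> [5, 17]
  Merge: [5] + [5, 17] -> [5, 5, 17]
Merge: [6, 18, 24] + [5, 5, 17] -> [5, 5, 6, 17, 18, 24]

Final sorted array: [5, 5, 6, 17, 18, 24]

The merge sort proceeds by recursively splitting the array and merging sorted halves.
After all merges, the sorted array is [5, 5, 6, 17, 18, 24].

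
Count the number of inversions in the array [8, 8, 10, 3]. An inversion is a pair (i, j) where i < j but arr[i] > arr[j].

Finding inversions in [8, 8, 10, 3]:

(0, 3): arr[0]=8 > arr[3]=3
(1, 3): arr[1]=8 > arr[3]=3
(2, 3): arr[2]=10 > arr[3]=3

Total inversions: 3

The array has 3 inversion(s): (0,3), (1,3), (2,3). Each pair (i,j) satisfies i < j and arr[i] > arr[j].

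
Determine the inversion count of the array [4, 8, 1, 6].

Finding inversions in [4, 8, 1, 6]:

(0, 2): arr[0]=4 > arr[2]=1
(1, 2): arr[1]=8 > arr[2]=1
(1, 3): arr[1]=8 > arr[3]=6

Total inversions: 3

The array has 3 inversion(s): (0,2), (1,2), (1,3). Each pair (i,j) satisfies i < j and arr[i] > arr[j].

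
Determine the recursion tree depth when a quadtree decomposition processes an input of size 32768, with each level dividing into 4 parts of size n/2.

For divide and conquer with division factor 2:

Problem sizes at each level:
Level 0: 32768
Level 1: 16384
Level 2: 8192
Level 3: 4096
Level 4: 2048
Level 5: 1024
Level 6: 512
Level 7: 256
Level 8: 128
Level 9: 64
Level 10: 32
Level 11: 16
Level 12: 8
Level 13: 4
Level 14: 2
Level 15: 1

The root is level 0 and the size-1 base case is level 15 (the tree spans levels 0 through 15, i.e. 16 levels counting the root), so the depth is the number of divisions: log_2(32768) = 15

The recursion tree depth is log_2(32768) = 15. At each level, the problem size is divided by 2, so it takes 15 divisions to reduce to a base case of size 1. The algorithm makes 4 recursive calls at each level.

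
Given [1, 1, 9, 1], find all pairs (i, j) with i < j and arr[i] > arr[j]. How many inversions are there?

Finding inversions in [1, 1, 9, 1]:

(2, 3): arr[2]=9 > arr[3]=1

Total inversions: 1

The array has 1 inversion(s): (2,3). Each pair (i,j) satisfies i < j and arr[i] > arr[j].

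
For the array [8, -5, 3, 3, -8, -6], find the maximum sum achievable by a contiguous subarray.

Using Kadane's algorithm on [8, -5, 3, 3, -8, -6]:

Scanning through the array:
Position 1 (value -5): max_ending_here = 3, max_so_far = 8
Position 2 (value 3): max_ending_here = 6, max_so_far = 8
Position 3 (value 3): max_ending_here = 9, max_so_far = 9
Position 4 (value -8): max_ending_here = 1, max_so_far = 9
Position 5 (value -6): max_ending_here = -5, max_so_far = 9

Maximum subarray: [8, -5, 3, 3]
Maximum sum: 9

The maximum subarray is [8, -5, 3, 3] with sum 9. This subarray runs from index 0 to index 3.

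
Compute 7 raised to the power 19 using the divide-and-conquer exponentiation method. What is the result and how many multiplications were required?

Computing 7^19 by squaring (build up from 7^1; each line after the first costs one multiplication):

7^1 = 7
7^2 = (7^1)^2 = 7^2 = 49
7^4 = (7^2)^2 = 49^2 = 2401
7^8 = (7^4)^2 = 2401^2 = 5764801
7^9 = 7 * 7^8 = 7 * 5764801 = 40353607
7^18 = (7^9)^2 = 40353607^2 = 1628413597910449
7^19 = 7 * 7^18 = 7 * 1628413597910449 = 11398895185373143

Result: 11398895185373143
Multiplications needed: 6 (6 lines after 7^1)

7^19 = 11398895185373143. Using exponentiation by squaring, this requires 6 multiplications. The key idea: if the exponent is even, square the half-power; if odd, multiply by the base once.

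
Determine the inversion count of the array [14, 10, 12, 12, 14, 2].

Finding inversions in [14, 10, 12, 12, 14, 2]:

(0, 1): arr[0]=14 > arr[1]=10
(0, 2): arr[0]=14 > arr[2]=12
(0, 3): arr[0]=14 > arr[3]=12
(0, 5): arr[0]=14 > arr[5]=2
(1, 5): arr[1]=10 > arr[5]=2
(2, 5): arr[2]=12 > arr[5]=2
(3, 5): arr[3]=12 > arr[5]=2
(4, 5): arr[4]=14 > arr[5]=2

Total inversions: 8

The array has 8 inversion(s): (0,1), (0,2), (0,3), (0,5), (1,5), (2,5), (3,5), (4,5). Each pair (i,j) satisfies i < j and arr[i] > arr[j].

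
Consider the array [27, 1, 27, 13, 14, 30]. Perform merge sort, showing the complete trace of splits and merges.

Merge sort trace:

Split: [27, 1, 27, 13, 14, 30] -> [27, 1, 27] and [13, 14, 30]
  Split: [27, 1, 27] -> [27] and [1, 27]
    Split: [1, 27] -> [1] and [27]
    Merge: [1] + [27] -> [1, 27]
  Merge: [27] + [1, 27] -> [1, 27, 27]
  Split: [13, 14, 30] -> [13] and [14, 30]
    Split: [14, 30] -> [14] and [30]
    Merge: [14] + [30] -> [14, 30]
  Merge: [13] + [14, 30] -> [13, 14, 30]
Merge: [1, 27, 27] + [13, 14, 30] -> [1, 13, 14, 27, 27, 30]

Final sorted array: [1, 13, 14, 27, 27, 30]

The merge sort proceeds by recursively splitting the array and merging sorted halves.
After all merges, the sorted array is [1, 13, 14, 27, 27, 30].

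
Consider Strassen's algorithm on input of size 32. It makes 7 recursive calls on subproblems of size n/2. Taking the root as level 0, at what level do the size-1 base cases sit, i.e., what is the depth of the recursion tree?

For divide and conquer with division factor 2:

Problem sizes at each level:
Level 0: 32
Level 1: 16
Level 2: 8
Level 3: 4
Level 4: 2
Level 5: 1

The root is level 0 and the size-1 base case is level 5 (the tree spans levels 0 through 5, i.e. 6 levels counting the root), so the depth is the number of divisions: log_2(32) = 5

The recursion tree depth is log_2(32) = 5. At each level, the problem size is divided by 2, so it takes 5 divisions to reduce to a base case of size 1. The algorithm makes 7 recursive calls at each level.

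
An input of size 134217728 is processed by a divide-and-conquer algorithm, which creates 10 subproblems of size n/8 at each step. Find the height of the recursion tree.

For divide and conquer with division factor 8:

Problem sizes at each level:
Level 0: 134217728
Level 1: 16777216
Level 2: 2097152
Level 3: 262144
Level 4: 32768
Level 5: 4096
Level 6: 512
Level 7: 64
Level 8: 8
Level 9: 1

The root is level 0 and the size-1 base case is level 9 (the tree spans levels 0 through 9, i.e. 10 levels counting the root), so the depth is the number of divisions: log_8(134217728) = 9

The recursion tree depth is log_8(134217728) = 9. At each level, the problem size is divided by 8, so it takes 9 divisions to reduce to a base case of size 1. The algorithm makes 10 recursive calls at each level.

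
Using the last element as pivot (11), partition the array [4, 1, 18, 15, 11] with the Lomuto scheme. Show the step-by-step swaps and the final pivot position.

Lomuto partition with pivot = 11:

Initial array: [4, 1, 18, 15, 11]

arr[0]=4 <= 11: swap with position 0, array becomes [4, 1, 18, 15, 11]
arr[1]=1 <= 11: swap with position 1, array becomes [4, 1, 18, 15, 11]
arr[2]=18 > 11: no swap
arr[3]=15 > 11: no swap

Place pivot at position 2: [4, 1, 11, 15, 18]
Pivot position: 2

After partitioning with pivot 11, the array becomes [4, 1, 11, 15, 18]. The pivot is placed at index 2. All elements to the left of the pivot are <= 11, and all elements to the right are > 11.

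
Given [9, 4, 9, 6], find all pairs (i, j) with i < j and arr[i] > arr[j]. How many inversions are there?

Finding inversions in [9, 4, 9, 6]:

(0, 1): arr[0]=9 > arr[1]=4
(0, 3): arr[0]=9 > arr[3]=6
(2, 3): arr[2]=9 > arr[3]=6

Total inversions: 3

The array has 3 inversion(s): (0,1), (0,3), (2,3). Each pair (i,j) satisfies i < j and arr[i] > arr[j].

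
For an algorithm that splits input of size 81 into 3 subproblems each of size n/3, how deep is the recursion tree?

For divide and conquer with division factor 3:

Problem sizes at each level:
Level 0: 81
Level 1: 27
Level 2: 9
Level 3: 3
Level 4: 1

The root is level 0 and the size-1 base case is level 4 (the tree spans levels 0 through 4, i.e. 5 levels counting the root), so the depth is the number of divisions: log_3(81) = 4

The recursion tree depth is log_3(81) = 4. At each level, the problem size is divided by 3, so it takes 4 divisions to reduce to a base case of size 1. The algorithm makes 3 recursive calls at each level.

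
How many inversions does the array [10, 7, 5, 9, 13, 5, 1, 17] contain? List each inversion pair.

Finding inversions in [10, 7, 5, 9, 13, 5, 1, 17]:

(0, 1): arr[0]=10 > arr[1]=7
(0, 2): arr[0]=10 > arr[2]=5
(0, 3): arr[0]=10 > arr[3]=9
(0, 5): arr[0]=10 > arr[5]=5
(0, 6): arr[0]=10 > arr[6]=1
(1, 2): arr[1]=7 > arr[2]=5
(1, 5): arr[1]=7 > arr[5]=5
(1, 6): arr[1]=7 > arr[6]=1
(2, 6): arr[2]=5 > arr[6]=1
(3, 5): arr[3]=9 > arr[5]=5
(3, 6): arr[3]=9 > arr[6]=1
(4, 5): arr[4]=13 > arr[5]=5
(4, 6): arr[4]=13 > arr[6]=1
(5, 6): arr[5]=5 > arr[6]=1

Total inversions: 14

The array has 14 inversion(s): (0,1), (0,2), (0,3), (0,5), (0,6), (1,2), (1,5), (1,6), (2,6), (3,5), (3,6), (4,5), (4,6), (5,6). Each pair (i,j) satisfies i < j and arr[i] > arr[j].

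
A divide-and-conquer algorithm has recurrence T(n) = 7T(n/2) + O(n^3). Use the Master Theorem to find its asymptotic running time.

Master Theorem for T(n) = 7T(n/2) + O(n^3):

a = 7, b = 2, c = 3
log_b(a) = log_2(7) = 2.8074

Case 3: c = 3 > log_2(7) = 2.8074
T(n) = O(n^3) = O(n^3)

For T(n) = 7T(n/2) + O(n^3): log_2(7) = 2.8074. This is Case 3 of the Master Theorem (c > log_b(a), work dominated by root), giving O(n^3).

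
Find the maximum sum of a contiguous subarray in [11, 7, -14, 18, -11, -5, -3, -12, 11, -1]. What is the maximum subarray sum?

Using Kadane's algorithm on [11, 7, -14, 18, -11, -5, -3, -12, 11, -1]:

Scanning through the array:
Position 1 (value 7): max_ending_here = 18, max_so_far = 18
Position 2 (value -14): max_ending_here = 4, max_so_far = 18
Position 3 (value 18): max_ending_here = 22, max_so_far = 22
Position 4 (value -11): max_ending_here = 11, max_so_far = 22
Position 5 (value -5): max_ending_here = 6, max_so_far = 22
Position 6 (value -3): max_ending_here = 3, max_so_far = 22
Position 7 (value -12): max_ending_here = -9, max_so_far = 22
Position 8 (value 11): max_ending_here = 11, max_so_far = 22
Position 9 (value -1): max_ending_here = 10, max_so_far = 22

Maximum subarray: [11, 7, -14, 18]
Maximum sum: 22

The maximum subarray is [11, 7, -14, 18] with sum 22. This subarray runs from index 0 to index 3.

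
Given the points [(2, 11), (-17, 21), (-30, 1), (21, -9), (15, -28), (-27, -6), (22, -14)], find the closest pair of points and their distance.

Computing all pairwise distances among 7 points:

d((2, 11), (-17, 21)) = 21.4709
d((2, 11), (-30, 1)) = 33.5261
d((2, 11), (21, -9)) = 27.5862
d((2, 11), (15, -28)) = 41.1096
d((2, 11), (-27, -6)) = 33.6155
d((2, 11), (22, -14)) = 32.0156
d((-17, 21), (-30, 1)) = 23.8537
d((-17, 21), (21, -9)) = 48.4149
d((-17, 21), (15, -28)) = 58.5235
d((-17, 21), (-27, -6)) = 28.7924
d((-17, 21), (22, -14)) = 52.4023
d((-30, 1), (21, -9)) = 51.9711
d((-30, 1), (15, -28)) = 53.535
d((-30, 1), (-27, -6)) = 7.6158
d((-30, 1), (22, -14)) = 54.1202
d((21, -9), (15, -28)) = 19.9249
d((21, -9), (-27, -6)) = 48.0937
d((21, -9), (22, -14)) = 5.099 <-- minimum
d((15, -28), (-27, -6)) = 47.4131
d((15, -28), (22, -14)) = 15.6525
d((-27, -6), (22, -14)) = 49.6488

Closest pair: (21, -9) and (22, -14) with distance 5.099

The closest pair is (21, -9) and (22, -14) with Euclidean distance 5.099. For 7 points, brute-force pairwise comparison is shown above. For large n, the divide-and-conquer algorithm (sort by x, recurse on halves, check the dividing strip) achieves O(n log n).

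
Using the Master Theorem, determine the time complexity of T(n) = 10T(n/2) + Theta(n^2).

Master Theorem for T(n) = 10T(n/2) + O(n^2):

a = 10, b = 2, c = 2
log_b(a) = log_2(10) = 3.3219

Case 1: c = 2 < log_2(10) = 3.3219
T(n) = O(n^(log_2 10))

For T(n) = 10T(n/2) + O(n^2): log_2(10) = 3.3219. This is Case 1 of the Master Theorem (c < log_b(a), work dominated by leaves), giving O(n^(log_2 10)).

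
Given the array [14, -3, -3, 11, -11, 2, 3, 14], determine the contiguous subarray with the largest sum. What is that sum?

Using Kadane's algorithm on [14, -3, -3, 11, -11, 2, 3, 14]:

Scanning through the array:
Position 1 (value -3): max_ending_here = 11, max_so_far = 14
Position 2 (value -3): max_ending_here = 8, max_so_far = 14
Position 3 (value 11): max_ending_here = 19, max_so_far = 19
Position 4 (value -11): max_ending_here = 8, max_so_far = 19
Position 5 (value 2): max_ending_here = 10, max_so_far = 19
Position 6 (value 3): max_ending_here = 13, max_so_far = 19
Position 7 (value 14): max_ending_here = 27, max_so_far = 27

Maximum subarray: [14, -3, -3, 11, -11, 2, 3, 14]
Maximum sum: 27

The maximum subarray is [14, -3, -3, 11, -11, 2, 3, 14] with sum 27. This subarray runs from index 0 to index 7.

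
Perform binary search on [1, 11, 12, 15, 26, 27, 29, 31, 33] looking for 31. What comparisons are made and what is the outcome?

Binary search for 31 in [1, 11, 12, 15, 26, 27, 29, 31, 33]:

lo=0, hi=8, mid=4, arr[mid]=26 -> 26 < 31, search right half
lo=5, hi=8, mid=6, arr[mid]=29 -> 29 < 31, search right half
lo=7, hi=8, mid=7, arr[mid]=31 -> Found target at index 7!

Binary search finds 31 at index 7 after 3 comparisons. The search repeatedly halves the search space by comparing with the middle element.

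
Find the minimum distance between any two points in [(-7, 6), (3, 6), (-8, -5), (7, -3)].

Computing all pairwise distances among 4 points:

d((-7, 6), (3, 6)) = 10.0
d((-7, 6), (-8, -5)) = 11.0454
d((-7, 6), (7, -3)) = 16.6433
d((3, 6), (-8, -5)) = 15.5563
d((3, 6), (7, -3)) = 9.8489 <-- minimum
d((-8, -5), (7, -3)) = 15.1327

Closest pair: (3, 6) and (7, -3) with distance 9.8489

The closest pair is (3, 6) and (7, -3) with Euclidean distance 9.8489. For 4 points, brute-force pairwise comparison is shown above. For large n, the divide-and-conquer algorithm (sort by x, recurse on halves, check the dividing strip) achieves O(n log n).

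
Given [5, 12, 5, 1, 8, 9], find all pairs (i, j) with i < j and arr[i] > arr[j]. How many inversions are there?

Finding inversions in [5, 12, 5, 1, 8, 9]:

(0, 3): arr[0]=5 > arr[3]=1
(1, 2): arr[1]=12 > arr[2]=5
(1, 3): arr[1]=12 > arr[3]=1
(1, 4): arr[1]=12 > arr[4]=8
(1, 5): arr[1]=12 > arr[5]=9
(2, 3): arr[2]=5 > arr[3]=1

Total inversions: 6

The array has 6 inversion(s): (0,3), (1,2), (1,3), (1,4), (1,5), (2,3). Each pair (i,j) satisfies i < j and arr[i] > arr[j].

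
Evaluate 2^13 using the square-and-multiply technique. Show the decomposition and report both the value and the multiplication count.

Computing 2^13 by squaring (build up from 2^1; each line after the first costs one multiplication):

2^1 = 2
2^2 = (2^1)^2 = 2^2 = 4
2^3 = 2 * 2^2 = 2 * 4 = 8
2^6 = (2^3)^2 = 8^2 = 64
2^12 = (2^6)^2 = 64^2 = 4096
2^13 = 2 * 2^12 = 2 * 4096 = 8192

Result: 8192
Multiplications needed: 5 (5 lines after 2^1)

2^13 = 8192. Using exponentiation by squaring, this requires 5 multiplications. The key idea: if the exponent is even, square the half-power; if odd, multiply by the base once.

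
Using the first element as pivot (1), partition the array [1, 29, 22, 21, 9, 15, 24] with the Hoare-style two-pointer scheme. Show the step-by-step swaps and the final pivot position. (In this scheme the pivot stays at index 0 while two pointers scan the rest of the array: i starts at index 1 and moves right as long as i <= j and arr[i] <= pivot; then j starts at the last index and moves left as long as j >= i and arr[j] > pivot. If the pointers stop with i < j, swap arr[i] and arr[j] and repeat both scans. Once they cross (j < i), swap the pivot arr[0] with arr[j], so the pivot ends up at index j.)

Hoare-style two-pointer partition with pivot = 1:

Initial array: [1, 29, 22, 21, 9, 15, 24]

Pointers start at i = 1, j = 6.
i ends at 1, j ends at 0: the pointers have crossed (j < i), so scanning stops.

j = 0, so swapping arr[0] with arr[j] leaves the pivot at position 0: [1, 29, 22, 21, 9, 15, 24]
Pivot position: 0

After partitioning with pivot 1, the array becomes [1, 29, 22, 21, 9, 15, 24]. The pivot is placed at index 0. All elements to the left of the pivot are <= 1, and all elements to the right are > 1.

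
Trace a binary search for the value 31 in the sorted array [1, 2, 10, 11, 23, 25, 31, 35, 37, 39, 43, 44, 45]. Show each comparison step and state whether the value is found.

Binary search for 31 in [1, 2, 10, 11, 23, 25, 31, 35, 37, 39, 43, 44, 45]:

lo=0, hi=12, mid=6, arr[mid]=31 -> Found target at index 6!

Binary search finds 31 at index 6 after 1 comparisons. The search repeatedly halves the search space by comparing with the middle element.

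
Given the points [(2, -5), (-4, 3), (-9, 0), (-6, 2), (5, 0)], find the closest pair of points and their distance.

Computing all pairwise distances among 5 points:

d((2, -5), (-4, 3)) = 10.0
d((2, -5), (-9, 0)) = 12.083
d((2, -5), (-6, 2)) = 10.6301
d((2, -5), (5, 0)) = 5.831
d((-4, 3), (-9, 0)) = 5.831
d((-4, 3), (-6, 2)) = 2.2361 <-- minimum
d((-4, 3), (5, 0)) = 9.4868
d((-9, 0), (-6, 2)) = 3.6056
d((-9, 0), (5, 0)) = 14.0
d((-6, 2), (5, 0)) = 11.1803

Closest pair: (-4, 3) and (-6, 2) with distance 2.2361

The closest pair is (-4, 3) and (-6, 2) with Euclidean distance 2.2361. For 5 points, brute-force pairwise comparison is shown above. For large n, the divide-and-conquer algorithm (sort by x, recurse on halves, check the dividing strip) achieves O(n log n).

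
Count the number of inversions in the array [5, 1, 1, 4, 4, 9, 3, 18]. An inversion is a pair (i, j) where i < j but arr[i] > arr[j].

Finding inversions in [5, 1, 1, 4, 4, 9, 3, 18]:

(0, 1): arr[0]=5 > arr[1]=1
(0, 2): arr[0]=5 > arr[2]=1
(0, 3): arr[0]=5 > arr[3]=4
(0, 4): arr[0]=5 > arr[4]=4
(0, 6): arr[0]=5 > arr[6]=3
(3, 6): arr[3]=4 > arr[6]=3
(4, 6): arr[4]=4 > arr[6]=3
(5, 6): arr[5]=9 > arr[6]=3

Total inversions: 8

The array has 8 inversion(s): (0,1), (0,2), (0,3), (0,4), (0,6), (3,6), (4,6), (5,6). Each pair (i,j) satisfies i < j and arr[i] > arr[j].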